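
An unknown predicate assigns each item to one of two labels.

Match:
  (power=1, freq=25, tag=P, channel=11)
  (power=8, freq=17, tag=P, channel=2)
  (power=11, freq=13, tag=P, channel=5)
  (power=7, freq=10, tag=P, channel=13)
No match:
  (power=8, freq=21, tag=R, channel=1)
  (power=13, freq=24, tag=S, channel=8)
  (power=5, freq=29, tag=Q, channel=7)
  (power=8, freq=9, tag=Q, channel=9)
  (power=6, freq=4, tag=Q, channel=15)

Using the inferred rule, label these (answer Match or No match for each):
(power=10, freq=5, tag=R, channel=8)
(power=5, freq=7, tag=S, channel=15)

Checking candidate rules against both groups, what survives is: tag is P.
(power=10, freq=5, tag=R, channel=8) → tag is R → No match.
(power=5, freq=7, tag=S, channel=15) → tag is S → No match.

No match, No match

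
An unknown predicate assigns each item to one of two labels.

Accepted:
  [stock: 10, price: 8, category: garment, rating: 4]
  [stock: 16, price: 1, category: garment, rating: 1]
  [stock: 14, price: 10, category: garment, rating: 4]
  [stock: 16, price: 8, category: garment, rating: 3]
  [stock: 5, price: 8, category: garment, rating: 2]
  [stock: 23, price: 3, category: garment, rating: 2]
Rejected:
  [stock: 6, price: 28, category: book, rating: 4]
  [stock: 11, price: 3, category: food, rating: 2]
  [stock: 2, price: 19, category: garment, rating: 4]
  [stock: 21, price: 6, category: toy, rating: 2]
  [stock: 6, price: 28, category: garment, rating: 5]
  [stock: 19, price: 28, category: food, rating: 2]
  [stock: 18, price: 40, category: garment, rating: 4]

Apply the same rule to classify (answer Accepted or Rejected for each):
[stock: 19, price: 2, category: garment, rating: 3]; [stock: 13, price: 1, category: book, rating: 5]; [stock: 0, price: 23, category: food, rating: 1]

Every 'Accepted' example satisfies: category is garment AND price ≤ 10. None of the 'Rejected' examples do.
[stock: 19, price: 2, category: garment, rating: 3] → category is garment, price = 2 → Accepted. [stock: 13, price: 1, category: book, rating: 5] → category is book, price = 1 → Rejected. [stock: 0, price: 23, category: food, rating: 1] → category is food, price = 23 → Rejected.

Accepted, Rejected, Rejected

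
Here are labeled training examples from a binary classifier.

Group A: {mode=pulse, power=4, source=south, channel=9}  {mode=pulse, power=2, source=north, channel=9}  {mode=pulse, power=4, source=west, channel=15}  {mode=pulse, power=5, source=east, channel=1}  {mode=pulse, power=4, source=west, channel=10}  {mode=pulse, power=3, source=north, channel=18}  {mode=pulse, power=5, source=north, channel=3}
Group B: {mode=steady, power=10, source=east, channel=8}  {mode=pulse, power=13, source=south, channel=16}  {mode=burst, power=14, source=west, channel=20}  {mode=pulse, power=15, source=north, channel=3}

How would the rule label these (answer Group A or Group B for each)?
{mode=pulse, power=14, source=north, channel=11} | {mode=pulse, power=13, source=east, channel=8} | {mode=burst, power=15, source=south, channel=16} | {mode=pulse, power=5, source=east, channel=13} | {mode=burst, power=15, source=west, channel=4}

Group B, Group B, Group B, Group A, Group B

The classifier is using: power ≤ 5.
{mode=pulse, power=14, source=north, channel=11}: Group B (power = 14).
{mode=pulse, power=13, source=east, channel=8}: Group B (power = 13).
{mode=burst, power=15, source=south, channel=16}: Group B (power = 15).
{mode=pulse, power=5, source=east, channel=13}: Group A (power = 5).
{mode=burst, power=15, source=west, channel=4}: Group B (power = 15).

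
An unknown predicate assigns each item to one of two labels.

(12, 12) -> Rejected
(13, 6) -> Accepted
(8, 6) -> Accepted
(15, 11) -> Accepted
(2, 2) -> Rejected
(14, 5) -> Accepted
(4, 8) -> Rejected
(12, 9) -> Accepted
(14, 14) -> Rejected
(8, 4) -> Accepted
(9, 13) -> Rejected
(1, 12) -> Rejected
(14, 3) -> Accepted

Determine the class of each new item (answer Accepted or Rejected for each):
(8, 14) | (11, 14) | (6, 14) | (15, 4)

The rule appears to be: first > second.
(8, 14) → 8 < 14 → Rejected.
(11, 14) → 11 < 14 → Rejected.
(6, 14) → 6 < 14 → Rejected.
(15, 4) → 15 > 4 → Accepted.

Rejected, Rejected, Rejected, Accepted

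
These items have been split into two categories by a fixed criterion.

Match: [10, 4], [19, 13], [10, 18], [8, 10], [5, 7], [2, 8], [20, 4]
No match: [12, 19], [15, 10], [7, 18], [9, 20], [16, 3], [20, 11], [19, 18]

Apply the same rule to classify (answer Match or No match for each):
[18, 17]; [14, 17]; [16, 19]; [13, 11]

No match, No match, No match, Match

Looking at the examples, the only property every 'Match' case has and every 'No match' case lacks is: sum is even.
[18, 17] — 18+17 = 35, hence No match. [14, 17] — 14+17 = 31, hence No match. [16, 19] — 16+19 = 35, hence No match. [13, 11] — 13+11 = 24, hence Match.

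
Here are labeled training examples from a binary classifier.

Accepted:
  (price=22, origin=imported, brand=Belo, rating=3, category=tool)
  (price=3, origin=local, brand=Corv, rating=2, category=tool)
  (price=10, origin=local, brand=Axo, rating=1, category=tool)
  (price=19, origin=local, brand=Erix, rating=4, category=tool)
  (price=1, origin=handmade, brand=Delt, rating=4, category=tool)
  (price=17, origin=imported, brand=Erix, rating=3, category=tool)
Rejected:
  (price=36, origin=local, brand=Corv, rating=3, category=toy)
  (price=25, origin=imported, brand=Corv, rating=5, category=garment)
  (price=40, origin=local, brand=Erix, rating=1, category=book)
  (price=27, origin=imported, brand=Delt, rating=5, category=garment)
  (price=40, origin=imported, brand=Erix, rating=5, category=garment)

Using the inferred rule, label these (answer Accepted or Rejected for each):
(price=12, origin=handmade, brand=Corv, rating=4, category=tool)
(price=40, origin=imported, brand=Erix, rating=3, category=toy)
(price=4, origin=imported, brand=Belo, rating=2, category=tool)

Accepted, Rejected, Accepted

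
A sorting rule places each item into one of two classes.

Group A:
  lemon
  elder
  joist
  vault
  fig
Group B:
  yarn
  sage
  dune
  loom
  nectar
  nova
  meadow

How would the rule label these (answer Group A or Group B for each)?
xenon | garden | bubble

Group A, Group B, Group B

The simplest hypothesis consistent with all the labels is: odd length.
xenon: length 5, satisfies this → Group A. garden: length 6, doesn't qualify → Group B. bubble: length 6, doesn't qualify → Group B.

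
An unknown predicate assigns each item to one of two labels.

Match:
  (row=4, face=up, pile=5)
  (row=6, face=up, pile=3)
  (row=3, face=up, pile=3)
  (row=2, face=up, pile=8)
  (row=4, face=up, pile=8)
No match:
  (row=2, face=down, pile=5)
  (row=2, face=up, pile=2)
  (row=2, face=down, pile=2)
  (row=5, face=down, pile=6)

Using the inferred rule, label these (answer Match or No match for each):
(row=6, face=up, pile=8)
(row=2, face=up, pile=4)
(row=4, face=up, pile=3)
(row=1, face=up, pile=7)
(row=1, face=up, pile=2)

The simplest hypothesis consistent with all the labels is: face is up AND pile ≥ 3.
(row=6, face=up, pile=8): face is up, pile = 8 — has this property, so Match. (row=2, face=up, pile=4): face is up, pile = 4 — has this property, so Match. (row=4, face=up, pile=3): face is up, pile = 3 — has this property, so Match. (row=1, face=up, pile=7): face is up, pile = 7 — has this property, so Match. (row=1, face=up, pile=2): face is up, pile = 2 — doesn't qualify, so No match.

Match, Match, Match, Match, No match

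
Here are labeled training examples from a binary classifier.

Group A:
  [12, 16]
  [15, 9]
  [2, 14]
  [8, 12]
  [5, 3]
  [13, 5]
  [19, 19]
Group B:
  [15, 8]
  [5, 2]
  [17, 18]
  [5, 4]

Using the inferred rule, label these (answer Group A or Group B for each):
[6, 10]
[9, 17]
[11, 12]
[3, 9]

Group A, Group A, Group B, Group A

The rule appears to be: sum is even.
[6, 10] — 6+10 = 16, hence Group A.
[9, 17] — 9+17 = 26, hence Group A.
[11, 12] — 11+12 = 23, hence Group B.
[3, 9] — 3+9 = 12, hence Group A.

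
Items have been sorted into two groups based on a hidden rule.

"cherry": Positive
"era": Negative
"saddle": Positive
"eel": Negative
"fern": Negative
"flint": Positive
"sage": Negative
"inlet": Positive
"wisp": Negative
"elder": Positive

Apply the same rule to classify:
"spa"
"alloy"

Negative, Positive

'Positive' ⟺ length ≥ 5.
"spa": Negative (length 3). "alloy": Positive (length 5).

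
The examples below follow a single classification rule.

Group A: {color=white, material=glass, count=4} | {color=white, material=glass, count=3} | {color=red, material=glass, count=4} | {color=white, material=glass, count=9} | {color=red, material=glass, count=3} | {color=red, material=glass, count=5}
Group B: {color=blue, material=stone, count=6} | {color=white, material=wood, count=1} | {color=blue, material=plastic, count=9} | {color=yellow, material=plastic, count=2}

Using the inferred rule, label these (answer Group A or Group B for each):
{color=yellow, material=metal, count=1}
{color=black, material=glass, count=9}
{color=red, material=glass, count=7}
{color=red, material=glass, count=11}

Group B, Group A, Group A, Group A

A rule that fits every label: material is glass — true of each 'Group A' example, false of each 'Group B' one.
{color=yellow, material=metal, count=1} → material is metal → Group B. {color=black, material=glass, count=9} → material is glass → Group A. {color=red, material=glass, count=7} → material is glass → Group A. {color=red, material=glass, count=11} → material is glass → Group A.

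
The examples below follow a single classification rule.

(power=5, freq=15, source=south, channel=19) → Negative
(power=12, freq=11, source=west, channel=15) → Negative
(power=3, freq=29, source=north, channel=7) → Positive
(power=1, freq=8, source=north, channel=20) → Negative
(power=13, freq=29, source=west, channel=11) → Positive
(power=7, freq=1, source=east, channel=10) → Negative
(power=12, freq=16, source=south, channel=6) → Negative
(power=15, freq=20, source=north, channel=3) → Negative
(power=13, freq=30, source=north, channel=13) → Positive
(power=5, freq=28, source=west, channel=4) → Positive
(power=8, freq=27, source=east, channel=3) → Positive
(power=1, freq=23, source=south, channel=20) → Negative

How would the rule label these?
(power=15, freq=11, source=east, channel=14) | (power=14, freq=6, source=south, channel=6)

Negative, Negative

Every 'Positive' example satisfies: freq ≥ 27. None of the 'Negative' examples do.
(power=15, freq=11, source=east, channel=14): freq = 11, doesn't qualify → Negative. (power=14, freq=6, source=south, channel=6): freq = 6, doesn't qualify → Negative.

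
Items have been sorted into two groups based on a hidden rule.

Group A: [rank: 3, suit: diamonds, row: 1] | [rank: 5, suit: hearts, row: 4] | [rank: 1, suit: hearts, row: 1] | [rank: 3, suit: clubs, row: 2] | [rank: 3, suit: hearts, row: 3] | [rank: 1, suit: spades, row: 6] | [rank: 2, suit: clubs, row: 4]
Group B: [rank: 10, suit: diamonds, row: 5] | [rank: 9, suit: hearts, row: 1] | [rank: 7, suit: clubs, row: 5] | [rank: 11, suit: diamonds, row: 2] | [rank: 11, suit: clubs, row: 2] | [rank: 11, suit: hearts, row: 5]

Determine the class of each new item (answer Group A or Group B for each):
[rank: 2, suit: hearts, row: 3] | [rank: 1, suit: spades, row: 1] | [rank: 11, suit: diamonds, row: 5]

Group A, Group A, Group B

The simplest hypothesis consistent with all the labels is: rank ≤ 5.
Group A: [rank: 2, suit: hearts, row: 3], since rank = 2. Group A: [rank: 1, suit: spades, row: 1], since rank = 1. Group B: [rank: 11, suit: diamonds, row: 5], since rank = 11.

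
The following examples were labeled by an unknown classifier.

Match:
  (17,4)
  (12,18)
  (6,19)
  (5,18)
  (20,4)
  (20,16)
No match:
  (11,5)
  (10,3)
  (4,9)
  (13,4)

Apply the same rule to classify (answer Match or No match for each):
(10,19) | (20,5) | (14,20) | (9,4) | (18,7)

Match, Match, Match, No match, Match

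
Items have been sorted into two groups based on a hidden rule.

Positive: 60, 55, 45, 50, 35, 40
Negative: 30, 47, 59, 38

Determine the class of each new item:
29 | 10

The common property of the 'Positive' items is: multiple of 5 AND at least 35. No 'Negative' item has it.
29: 29 = 5·5 + 4, 29 < 35 — fails this test, so Negative.
10: 10 = 5·2, 10 < 35 — fails this test, so Negative.

Negative, Negative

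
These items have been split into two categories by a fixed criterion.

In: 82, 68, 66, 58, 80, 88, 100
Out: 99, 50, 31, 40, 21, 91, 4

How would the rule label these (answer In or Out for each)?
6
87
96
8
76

The common property of the 'In' items is: even AND at least 58. No 'Out' item has it.

Out, Out, In, Out, In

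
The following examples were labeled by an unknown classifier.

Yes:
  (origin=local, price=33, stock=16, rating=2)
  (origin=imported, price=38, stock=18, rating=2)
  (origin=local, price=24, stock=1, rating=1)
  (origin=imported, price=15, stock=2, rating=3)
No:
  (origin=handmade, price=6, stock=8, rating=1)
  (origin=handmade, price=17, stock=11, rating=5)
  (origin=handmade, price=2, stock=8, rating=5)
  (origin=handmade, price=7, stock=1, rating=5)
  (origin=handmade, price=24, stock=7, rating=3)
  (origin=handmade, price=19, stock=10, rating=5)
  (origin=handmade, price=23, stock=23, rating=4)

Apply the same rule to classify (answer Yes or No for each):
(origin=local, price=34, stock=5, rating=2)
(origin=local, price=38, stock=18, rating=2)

Yes, Yes

All 'Yes' examples share one property — origin is not handmade — and every 'No' example lacks it.
Yes: (origin=local, price=34, stock=5, rating=2), since origin is local.
Yes: (origin=local, price=38, stock=18, rating=2), since origin is local.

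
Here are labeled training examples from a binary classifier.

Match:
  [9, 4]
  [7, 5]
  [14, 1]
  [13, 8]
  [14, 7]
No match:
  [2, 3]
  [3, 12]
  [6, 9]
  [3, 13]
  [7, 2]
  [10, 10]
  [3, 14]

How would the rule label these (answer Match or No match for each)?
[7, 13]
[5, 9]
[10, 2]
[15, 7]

No match, No match, Match, Match

All 'Match' examples share one property — first > second AND sum ≥ 12 — and every 'No match' example lacks it.
[7, 13] → 7 < 13, 7+13 = 20 → No match. [5, 9] → 5 < 9, 5+9 = 14 → No match. [10, 2] → 10 > 2, 10+2 = 12 → Match. [15, 7] → 15 > 7, 15+7 = 22 → Match.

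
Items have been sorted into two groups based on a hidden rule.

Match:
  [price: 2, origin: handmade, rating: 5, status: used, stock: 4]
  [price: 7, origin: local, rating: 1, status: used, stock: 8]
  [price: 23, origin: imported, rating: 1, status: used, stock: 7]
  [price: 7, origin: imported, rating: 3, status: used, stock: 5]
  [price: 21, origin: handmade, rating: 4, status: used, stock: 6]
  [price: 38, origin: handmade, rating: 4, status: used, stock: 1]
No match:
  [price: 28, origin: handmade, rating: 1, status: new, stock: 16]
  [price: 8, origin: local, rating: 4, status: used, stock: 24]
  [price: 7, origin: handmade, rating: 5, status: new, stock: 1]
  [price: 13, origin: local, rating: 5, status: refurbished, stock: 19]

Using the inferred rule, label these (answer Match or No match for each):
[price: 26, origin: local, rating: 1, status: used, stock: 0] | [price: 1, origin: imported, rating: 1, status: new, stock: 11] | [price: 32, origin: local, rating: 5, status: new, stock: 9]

'Match' ⟺ status is used AND stock ≤ 8.
Match: [price: 26, origin: local, rating: 1, status: used, stock: 0], since status is used, stock = 0. No match: [price: 1, origin: imported, rating: 1, status: new, stock: 11], since status is new, stock = 11. No match: [price: 32, origin: local, rating: 5, status: new, stock: 9], since status is new, stock = 9.

Match, No match, No match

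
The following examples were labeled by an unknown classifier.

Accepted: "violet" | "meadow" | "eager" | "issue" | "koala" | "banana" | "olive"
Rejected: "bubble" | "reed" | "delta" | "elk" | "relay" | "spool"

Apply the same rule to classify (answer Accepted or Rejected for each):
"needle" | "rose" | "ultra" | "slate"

All 'Accepted' examples share one property — has ≥ 3 vowels — and every 'Rejected' example lacks it.
"needle": 3 vowels, passes → Accepted.
"rose": 2 vowels, does not fit → Rejected.
"ultra": 2 vowels, does not fit → Rejected.
"slate": 2 vowels, does not fit → Rejected.

Accepted, Rejected, Rejected, Rejected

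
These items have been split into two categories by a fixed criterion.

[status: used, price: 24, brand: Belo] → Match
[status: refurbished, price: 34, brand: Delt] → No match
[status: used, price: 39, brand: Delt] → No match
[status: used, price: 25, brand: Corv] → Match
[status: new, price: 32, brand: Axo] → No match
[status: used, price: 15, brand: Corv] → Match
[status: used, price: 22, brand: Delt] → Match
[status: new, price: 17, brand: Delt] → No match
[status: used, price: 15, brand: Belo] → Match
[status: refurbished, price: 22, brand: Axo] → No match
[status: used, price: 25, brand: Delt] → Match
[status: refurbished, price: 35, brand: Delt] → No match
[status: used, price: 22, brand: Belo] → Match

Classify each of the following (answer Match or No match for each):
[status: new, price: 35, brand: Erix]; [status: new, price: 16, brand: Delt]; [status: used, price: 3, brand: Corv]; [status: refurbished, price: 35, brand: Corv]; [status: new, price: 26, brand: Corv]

The classifier is using: status is used AND price ≤ 25.
[status: new, price: 35, brand: Erix]: status is new, price = 35, doesn't match → No match. [status: new, price: 16, brand: Delt]: status is new, price = 16, doesn't match → No match. [status: used, price: 3, brand: Corv]: status is used, price = 3, meets the rule → Match. [status: refurbished, price: 35, brand: Corv]: status is refurbished, price = 35, doesn't match → No match. [status: new, price: 26, brand: Corv]: status is new, price = 26, doesn't match → No match.

No match, No match, Match, No match, No match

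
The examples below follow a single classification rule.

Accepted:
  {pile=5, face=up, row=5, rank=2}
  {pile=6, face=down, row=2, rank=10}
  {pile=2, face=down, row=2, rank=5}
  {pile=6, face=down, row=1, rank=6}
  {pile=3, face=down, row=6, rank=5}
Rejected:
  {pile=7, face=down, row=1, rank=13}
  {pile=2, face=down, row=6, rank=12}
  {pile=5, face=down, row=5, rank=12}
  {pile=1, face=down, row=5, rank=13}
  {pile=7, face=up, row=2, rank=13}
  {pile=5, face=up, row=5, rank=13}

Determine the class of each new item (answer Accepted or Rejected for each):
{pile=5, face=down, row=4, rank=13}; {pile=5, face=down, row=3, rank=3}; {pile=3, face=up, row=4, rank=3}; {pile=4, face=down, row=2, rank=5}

Rule: rank ≤ 10. This holds for each 'Accepted' example and fails for each 'Rejected' one.
{pile=5, face=down, row=4, rank=13} — rank = 13, hence Rejected.
{pile=5, face=down, row=3, rank=3} — rank = 3, hence Accepted.
{pile=3, face=up, row=4, rank=3} — rank = 3, hence Accepted.
{pile=4, face=down, row=2, rank=5} — rank = 5, hence Accepted.

Rejected, Accepted, Accepted, Accepted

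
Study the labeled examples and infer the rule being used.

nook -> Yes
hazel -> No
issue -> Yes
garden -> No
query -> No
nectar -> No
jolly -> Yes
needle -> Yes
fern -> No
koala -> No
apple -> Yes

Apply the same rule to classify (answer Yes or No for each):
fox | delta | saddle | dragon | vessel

The pattern is that an item is 'Yes' exactly when: has a double letter.
fox — no doubled letter, hence No.
delta — no doubled letter, hence No.
saddle — 'dd' doubled, hence Yes.
dragon — no doubled letter, hence No.
vessel — 'ss' doubled, hence Yes.

No, No, Yes, No, Yes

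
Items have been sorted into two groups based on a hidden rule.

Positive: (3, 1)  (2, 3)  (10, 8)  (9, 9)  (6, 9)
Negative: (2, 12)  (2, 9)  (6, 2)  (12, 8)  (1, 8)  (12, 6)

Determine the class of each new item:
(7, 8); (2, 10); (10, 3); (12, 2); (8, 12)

Rule: |first − second| ≤ 3. This holds for each 'Positive' example and fails for each 'Negative' one.
(7, 8): |7−8| = 1 — fits, so Positive.
(2, 10): |2−10| = 8 — lacks this property, so Negative.
(10, 3): |10−3| = 7 — lacks this property, so Negative.
(12, 2): |12−2| = 10 — lacks this property, so Negative.
(8, 12): |8−12| = 4 — lacks this property, so Negative.

Positive, Negative, Negative, Negative, Negative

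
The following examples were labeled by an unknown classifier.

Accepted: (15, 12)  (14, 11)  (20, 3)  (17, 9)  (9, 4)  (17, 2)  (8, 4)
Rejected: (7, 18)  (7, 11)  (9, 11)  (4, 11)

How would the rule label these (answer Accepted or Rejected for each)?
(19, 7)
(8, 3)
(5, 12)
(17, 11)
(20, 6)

Accepted, Accepted, Rejected, Accepted, Accepted

Every 'Accepted' example satisfies: first > second. None of the 'Rejected' examples do.
(19, 7) — 19 > 7, hence Accepted.
(8, 3) — 8 > 3, hence Accepted.
(5, 12) — 5 < 12, hence Rejected.
(17, 11) — 17 > 11, hence Accepted.
(20, 6) — 20 > 6, hence Accepted.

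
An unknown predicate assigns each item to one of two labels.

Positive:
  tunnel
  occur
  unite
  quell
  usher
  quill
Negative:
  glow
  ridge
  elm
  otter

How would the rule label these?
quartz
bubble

Positive, Positive

All 'Positive' examples share one property — contains 'u' — and every 'Negative' example lacks it.
quartz: Positive (has 'u'). bubble: Positive (has 'u').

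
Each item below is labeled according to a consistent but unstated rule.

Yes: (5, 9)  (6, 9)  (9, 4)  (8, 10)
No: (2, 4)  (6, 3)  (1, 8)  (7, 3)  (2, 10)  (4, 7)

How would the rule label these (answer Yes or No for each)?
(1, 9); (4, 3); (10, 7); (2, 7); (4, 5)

No, No, Yes, No, No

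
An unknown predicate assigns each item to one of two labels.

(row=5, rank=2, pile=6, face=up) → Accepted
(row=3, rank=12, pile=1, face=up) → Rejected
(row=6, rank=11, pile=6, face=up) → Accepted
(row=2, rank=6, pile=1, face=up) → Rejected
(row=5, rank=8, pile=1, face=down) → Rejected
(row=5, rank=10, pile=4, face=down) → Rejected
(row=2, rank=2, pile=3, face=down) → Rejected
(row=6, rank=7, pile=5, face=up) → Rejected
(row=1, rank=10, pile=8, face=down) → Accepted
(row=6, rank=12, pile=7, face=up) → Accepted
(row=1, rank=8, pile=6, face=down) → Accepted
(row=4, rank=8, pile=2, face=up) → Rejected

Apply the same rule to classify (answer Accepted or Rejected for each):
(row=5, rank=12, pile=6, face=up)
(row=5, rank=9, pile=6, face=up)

The rule appears to be: pile ≥ 6.
(row=5, rank=12, pile=6, face=up) — pile = 6, hence Accepted.
(row=5, rank=9, pile=6, face=up) — pile = 6, hence Accepted.

Accepted, Accepted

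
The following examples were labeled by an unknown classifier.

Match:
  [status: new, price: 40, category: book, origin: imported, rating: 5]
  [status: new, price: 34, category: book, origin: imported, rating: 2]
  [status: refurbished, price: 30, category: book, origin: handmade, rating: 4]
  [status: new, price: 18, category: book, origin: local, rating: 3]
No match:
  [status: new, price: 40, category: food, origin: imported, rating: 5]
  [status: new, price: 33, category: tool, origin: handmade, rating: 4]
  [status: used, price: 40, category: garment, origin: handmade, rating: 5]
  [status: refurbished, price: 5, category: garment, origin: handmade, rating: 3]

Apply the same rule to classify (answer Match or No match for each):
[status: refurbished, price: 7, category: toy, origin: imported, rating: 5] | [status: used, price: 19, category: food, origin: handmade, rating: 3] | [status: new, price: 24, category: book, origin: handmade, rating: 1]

A rule that fits every label: category is book — true of each 'Match' example, false of each 'No match' one.

No match, No match, Match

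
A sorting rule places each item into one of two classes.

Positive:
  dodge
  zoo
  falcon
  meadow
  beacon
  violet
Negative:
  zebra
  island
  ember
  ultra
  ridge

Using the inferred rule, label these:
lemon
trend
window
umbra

Positive, Negative, Positive, Negative

The classifier is using: contains 'o'.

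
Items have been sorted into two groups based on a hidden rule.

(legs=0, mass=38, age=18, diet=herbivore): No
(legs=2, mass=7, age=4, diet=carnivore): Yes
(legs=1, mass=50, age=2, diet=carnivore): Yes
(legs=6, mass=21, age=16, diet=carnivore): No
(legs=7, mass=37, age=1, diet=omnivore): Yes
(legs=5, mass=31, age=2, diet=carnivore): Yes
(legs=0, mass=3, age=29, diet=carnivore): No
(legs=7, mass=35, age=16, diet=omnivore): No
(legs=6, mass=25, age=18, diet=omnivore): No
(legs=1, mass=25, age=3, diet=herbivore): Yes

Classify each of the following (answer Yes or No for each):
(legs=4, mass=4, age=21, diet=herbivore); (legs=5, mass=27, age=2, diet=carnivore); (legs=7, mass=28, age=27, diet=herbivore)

No, Yes, No

The pattern is that an item is 'Yes' exactly when: age ≤ 4.
(legs=4, mass=4, age=21, diet=herbivore): age = 21 — doesn't qualify, so No. (legs=5, mass=27, age=2, diet=carnivore): age = 2 — qualifies, so Yes. (legs=7, mass=28, age=27, diet=herbivore): age = 27 — doesn't qualify, so No.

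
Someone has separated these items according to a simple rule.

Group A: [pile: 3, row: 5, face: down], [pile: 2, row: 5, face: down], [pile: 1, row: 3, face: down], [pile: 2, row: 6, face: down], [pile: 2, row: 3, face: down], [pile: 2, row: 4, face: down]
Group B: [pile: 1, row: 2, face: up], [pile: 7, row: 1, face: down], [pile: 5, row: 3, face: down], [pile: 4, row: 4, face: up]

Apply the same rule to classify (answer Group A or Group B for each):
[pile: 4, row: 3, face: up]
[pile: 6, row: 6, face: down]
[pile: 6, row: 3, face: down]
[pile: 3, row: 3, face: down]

The classifier is using: face is down AND pile ≤ 3.

Group B, Group B, Group B, Group A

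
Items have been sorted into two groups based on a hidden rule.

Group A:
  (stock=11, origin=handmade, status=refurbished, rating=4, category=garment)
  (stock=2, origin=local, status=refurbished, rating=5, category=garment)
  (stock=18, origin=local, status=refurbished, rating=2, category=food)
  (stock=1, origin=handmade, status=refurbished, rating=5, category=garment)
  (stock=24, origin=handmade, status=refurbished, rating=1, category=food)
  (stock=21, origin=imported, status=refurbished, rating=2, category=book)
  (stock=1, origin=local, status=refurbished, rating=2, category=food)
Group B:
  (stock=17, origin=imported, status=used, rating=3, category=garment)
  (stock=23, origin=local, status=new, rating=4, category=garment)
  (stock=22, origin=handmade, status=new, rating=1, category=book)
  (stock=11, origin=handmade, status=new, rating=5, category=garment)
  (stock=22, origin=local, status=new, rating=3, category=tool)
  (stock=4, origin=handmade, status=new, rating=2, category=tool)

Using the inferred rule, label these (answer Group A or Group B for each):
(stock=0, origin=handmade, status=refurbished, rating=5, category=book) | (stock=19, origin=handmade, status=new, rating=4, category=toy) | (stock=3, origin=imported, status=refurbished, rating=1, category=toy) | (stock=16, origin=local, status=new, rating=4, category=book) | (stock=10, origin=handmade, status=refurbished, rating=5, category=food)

Group A, Group B, Group A, Group B, Group A

The rule appears to be: status is refurbished.
(stock=0, origin=handmade, status=refurbished, rating=5, category=book) → status is refurbished → Group A. (stock=19, origin=handmade, status=new, rating=4, category=toy) → status is new → Group B. (stock=3, origin=imported, status=refurbished, rating=1, category=toy) → status is refurbished → Group A. (stock=16, origin=local, status=new, rating=4, category=book) → status is new → Group B. (stock=10, origin=handmade, status=refurbished, rating=5, category=food) → status is refurbished → Group A.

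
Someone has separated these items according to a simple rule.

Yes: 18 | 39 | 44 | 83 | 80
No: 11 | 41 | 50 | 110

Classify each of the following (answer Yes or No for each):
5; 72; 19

No, Yes, Yes

The rule appears to be: digit sum ≥ 6.
5 → digit sum 5 → No. 72 → digit sum 7+2 = 9 → Yes. 19 → digit sum 1+9 = 10 → Yes.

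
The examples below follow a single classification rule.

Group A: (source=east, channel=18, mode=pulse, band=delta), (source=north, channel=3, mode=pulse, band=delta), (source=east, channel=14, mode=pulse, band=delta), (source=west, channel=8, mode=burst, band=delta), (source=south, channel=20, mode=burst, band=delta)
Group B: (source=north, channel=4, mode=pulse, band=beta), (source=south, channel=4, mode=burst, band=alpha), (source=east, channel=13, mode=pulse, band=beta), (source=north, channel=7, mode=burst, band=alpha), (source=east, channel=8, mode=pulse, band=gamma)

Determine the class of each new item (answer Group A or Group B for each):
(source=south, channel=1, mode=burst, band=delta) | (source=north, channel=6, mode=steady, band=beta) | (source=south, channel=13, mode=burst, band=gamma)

Group A, Group B, Group B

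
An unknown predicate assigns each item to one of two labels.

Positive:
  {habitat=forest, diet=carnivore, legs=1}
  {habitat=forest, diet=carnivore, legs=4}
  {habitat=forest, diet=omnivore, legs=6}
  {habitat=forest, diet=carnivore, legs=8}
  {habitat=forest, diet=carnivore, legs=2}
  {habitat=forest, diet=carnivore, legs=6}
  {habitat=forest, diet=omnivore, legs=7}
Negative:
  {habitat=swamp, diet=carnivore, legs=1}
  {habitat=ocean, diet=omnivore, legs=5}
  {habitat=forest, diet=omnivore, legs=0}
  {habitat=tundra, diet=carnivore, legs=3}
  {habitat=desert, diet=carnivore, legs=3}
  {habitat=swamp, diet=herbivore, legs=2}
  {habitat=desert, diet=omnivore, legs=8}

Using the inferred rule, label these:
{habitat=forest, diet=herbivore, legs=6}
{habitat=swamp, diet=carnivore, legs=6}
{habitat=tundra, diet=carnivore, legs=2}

The distinguishing property — habitat is forest AND legs ≥ 1 — holds for all the 'Positive' cases and none of the 'Negative' cases.
Positive: {habitat=forest, diet=herbivore, legs=6}, since habitat is forest, legs = 6. Negative: {habitat=swamp, diet=carnivore, legs=6}, since habitat is swamp, legs = 6. Negative: {habitat=tundra, diet=carnivore, legs=2}, since habitat is tundra, legs = 2.

Positive, Negative, Negative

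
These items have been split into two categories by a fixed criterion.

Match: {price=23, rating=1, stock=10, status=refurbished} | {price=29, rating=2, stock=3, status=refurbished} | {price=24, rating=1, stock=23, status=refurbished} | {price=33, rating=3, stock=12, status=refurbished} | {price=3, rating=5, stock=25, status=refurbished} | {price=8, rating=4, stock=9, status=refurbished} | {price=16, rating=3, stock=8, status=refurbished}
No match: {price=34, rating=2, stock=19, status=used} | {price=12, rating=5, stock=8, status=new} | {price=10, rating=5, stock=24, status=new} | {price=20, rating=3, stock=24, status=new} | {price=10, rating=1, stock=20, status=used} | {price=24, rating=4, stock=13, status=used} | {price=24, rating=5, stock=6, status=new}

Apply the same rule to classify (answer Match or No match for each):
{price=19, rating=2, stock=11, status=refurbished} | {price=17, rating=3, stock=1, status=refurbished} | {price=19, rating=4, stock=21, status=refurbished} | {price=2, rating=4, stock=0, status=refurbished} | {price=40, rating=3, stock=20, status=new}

The pattern is that an item is 'Match' exactly when: status is refurbished.
{price=19, rating=2, stock=11, status=refurbished} — status is refurbished, hence Match.
{price=17, rating=3, stock=1, status=refurbished} — status is refurbished, hence Match.
{price=19, rating=4, stock=21, status=refurbished} — status is refurbished, hence Match.
{price=2, rating=4, stock=0, status=refurbished} — status is refurbished, hence Match.
{price=40, rating=3, stock=20, status=new} — status is new, hence No match.

Match, Match, Match, Match, No match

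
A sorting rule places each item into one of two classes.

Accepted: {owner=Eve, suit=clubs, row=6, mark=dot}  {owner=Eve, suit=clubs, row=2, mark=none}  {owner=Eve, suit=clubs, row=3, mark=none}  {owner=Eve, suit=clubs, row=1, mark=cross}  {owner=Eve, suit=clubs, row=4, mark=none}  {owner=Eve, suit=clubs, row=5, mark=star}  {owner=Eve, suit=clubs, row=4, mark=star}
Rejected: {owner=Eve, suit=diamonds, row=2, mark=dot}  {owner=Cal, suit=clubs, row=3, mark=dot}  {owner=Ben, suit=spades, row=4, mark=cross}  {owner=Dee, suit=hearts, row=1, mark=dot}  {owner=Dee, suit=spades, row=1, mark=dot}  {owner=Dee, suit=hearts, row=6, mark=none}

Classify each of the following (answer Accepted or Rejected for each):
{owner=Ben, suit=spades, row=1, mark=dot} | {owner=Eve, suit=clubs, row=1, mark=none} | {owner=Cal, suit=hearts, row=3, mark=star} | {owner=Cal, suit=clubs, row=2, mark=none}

Rejected, Accepted, Rejected, Rejected

The distinguishing property — owner is Eve AND suit is clubs — holds for all the 'Accepted' cases and none of the 'Rejected' cases.
{owner=Ben, suit=spades, row=1, mark=dot} — owner is Ben, suit is spades, hence Rejected.
{owner=Eve, suit=clubs, row=1, mark=none} — owner is Eve, suit is clubs, hence Accepted.
{owner=Cal, suit=hearts, row=3, mark=star} — owner is Cal, suit is hearts, hence Rejected.
{owner=Cal, suit=clubs, row=2, mark=none} — owner is Cal, suit is clubs, hence Rejected.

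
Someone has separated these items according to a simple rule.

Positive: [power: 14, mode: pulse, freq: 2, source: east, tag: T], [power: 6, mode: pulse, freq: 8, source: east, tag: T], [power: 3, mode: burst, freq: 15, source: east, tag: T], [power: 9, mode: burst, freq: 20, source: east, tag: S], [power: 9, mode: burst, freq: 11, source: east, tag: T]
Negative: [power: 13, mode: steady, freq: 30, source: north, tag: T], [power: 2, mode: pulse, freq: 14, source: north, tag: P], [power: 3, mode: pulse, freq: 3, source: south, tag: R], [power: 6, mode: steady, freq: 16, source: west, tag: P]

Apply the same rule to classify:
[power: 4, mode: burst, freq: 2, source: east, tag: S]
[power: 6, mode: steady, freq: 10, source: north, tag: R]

Looking at the examples, the only property every 'Positive' case has and every 'Negative' case lacks is: source is east.
[power: 4, mode: burst, freq: 2, source: east, tag: S]: Positive (source is east). [power: 6, mode: steady, freq: 10, source: north, tag: R]: Negative (source is north).

Positive, Negative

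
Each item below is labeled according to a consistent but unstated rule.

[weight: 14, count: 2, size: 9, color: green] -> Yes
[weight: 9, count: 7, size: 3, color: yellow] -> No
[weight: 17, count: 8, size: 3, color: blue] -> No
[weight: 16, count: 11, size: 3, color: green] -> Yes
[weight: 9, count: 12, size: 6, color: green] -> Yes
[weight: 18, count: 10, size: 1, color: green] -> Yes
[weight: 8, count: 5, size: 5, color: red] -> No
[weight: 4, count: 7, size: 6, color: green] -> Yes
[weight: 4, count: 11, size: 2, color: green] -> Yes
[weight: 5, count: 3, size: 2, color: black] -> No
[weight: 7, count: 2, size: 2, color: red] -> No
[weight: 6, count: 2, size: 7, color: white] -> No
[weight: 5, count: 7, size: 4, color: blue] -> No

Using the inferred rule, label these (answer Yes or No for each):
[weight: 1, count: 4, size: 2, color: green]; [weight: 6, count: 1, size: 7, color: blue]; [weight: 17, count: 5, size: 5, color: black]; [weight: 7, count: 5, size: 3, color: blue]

Yes, No, No, No

All 'Yes' examples share one property — color is green — and every 'No' example lacks it.
[weight: 1, count: 4, size: 2, color: green]: Yes (color is green). [weight: 6, count: 1, size: 7, color: blue]: No (color is blue). [weight: 17, count: 5, size: 5, color: black]: No (color is black). [weight: 7, count: 5, size: 3, color: blue]: No (color is blue).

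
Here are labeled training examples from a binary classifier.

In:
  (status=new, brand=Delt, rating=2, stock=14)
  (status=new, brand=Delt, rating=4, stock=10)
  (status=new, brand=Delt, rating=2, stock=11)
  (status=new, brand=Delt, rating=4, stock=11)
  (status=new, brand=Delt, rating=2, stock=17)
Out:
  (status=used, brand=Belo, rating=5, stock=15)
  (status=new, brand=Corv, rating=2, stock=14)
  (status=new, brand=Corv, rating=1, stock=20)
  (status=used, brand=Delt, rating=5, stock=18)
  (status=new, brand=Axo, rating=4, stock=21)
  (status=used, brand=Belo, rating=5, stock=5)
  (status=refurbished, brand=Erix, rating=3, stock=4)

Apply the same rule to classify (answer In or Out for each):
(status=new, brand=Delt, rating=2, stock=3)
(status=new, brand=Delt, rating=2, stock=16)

In, In

One predicate separates the groups cleanly: brand is Delt AND status is new.
(status=new, brand=Delt, rating=2, stock=3) — brand is Delt, status is new, hence In. (status=new, brand=Delt, rating=2, stock=16) — brand is Delt, status is new, hence In.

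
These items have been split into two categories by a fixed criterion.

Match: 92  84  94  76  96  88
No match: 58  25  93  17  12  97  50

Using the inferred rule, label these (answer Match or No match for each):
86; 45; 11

A rule that fits every label: even AND at least 76 — true of each 'Match' example, false of each 'No match' one.
86: Match (86 is even, 86 ≥ 76). 45: No match (45 is odd, 45 < 76). 11: No match (11 is odd, 11 < 76).

Match, No match, No match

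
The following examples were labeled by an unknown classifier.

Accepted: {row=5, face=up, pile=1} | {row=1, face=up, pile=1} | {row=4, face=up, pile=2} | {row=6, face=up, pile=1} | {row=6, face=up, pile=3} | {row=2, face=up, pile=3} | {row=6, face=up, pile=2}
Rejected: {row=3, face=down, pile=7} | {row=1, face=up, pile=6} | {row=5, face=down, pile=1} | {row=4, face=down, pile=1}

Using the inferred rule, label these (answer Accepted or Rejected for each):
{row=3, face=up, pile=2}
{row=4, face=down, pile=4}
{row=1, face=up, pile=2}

Accepted, Rejected, Accepted

The distinguishing property — face is up AND pile ≤ 3 — holds for all the 'Accepted' cases and none of the 'Rejected' cases.
Accepted: {row=3, face=up, pile=2}, since face is up, pile = 2. Rejected: {row=4, face=down, pile=4}, since face is down, pile = 4. Accepted: {row=1, face=up, pile=2}, since face is up, pile = 2.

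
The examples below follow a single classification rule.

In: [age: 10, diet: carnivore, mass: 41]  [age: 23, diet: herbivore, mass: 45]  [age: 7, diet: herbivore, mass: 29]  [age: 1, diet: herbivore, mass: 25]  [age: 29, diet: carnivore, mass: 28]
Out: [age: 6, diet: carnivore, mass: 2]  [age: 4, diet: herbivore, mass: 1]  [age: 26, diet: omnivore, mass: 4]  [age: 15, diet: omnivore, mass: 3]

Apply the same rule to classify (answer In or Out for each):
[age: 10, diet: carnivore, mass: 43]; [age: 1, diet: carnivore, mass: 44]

The rule appears to be: mass ≥ 25.

In, In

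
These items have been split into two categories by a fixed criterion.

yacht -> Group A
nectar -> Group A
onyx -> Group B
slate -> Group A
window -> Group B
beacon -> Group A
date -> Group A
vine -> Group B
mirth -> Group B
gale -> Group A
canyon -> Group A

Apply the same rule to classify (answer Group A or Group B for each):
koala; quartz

Every 'Group A' example satisfies: contains 'a'. None of the 'Group B' examples do.

Group A, Group A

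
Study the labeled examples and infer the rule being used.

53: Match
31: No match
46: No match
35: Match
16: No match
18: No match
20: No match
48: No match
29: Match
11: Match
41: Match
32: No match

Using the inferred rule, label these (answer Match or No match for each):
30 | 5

The common property of the 'Match' items is: ≡ 5 (mod 6). No 'No match' item has it.
30: 30 mod 6 = 0 — fails this test, so No match. 5: 5 mod 6 = 5 — meets the rule, so Match.

No match, Match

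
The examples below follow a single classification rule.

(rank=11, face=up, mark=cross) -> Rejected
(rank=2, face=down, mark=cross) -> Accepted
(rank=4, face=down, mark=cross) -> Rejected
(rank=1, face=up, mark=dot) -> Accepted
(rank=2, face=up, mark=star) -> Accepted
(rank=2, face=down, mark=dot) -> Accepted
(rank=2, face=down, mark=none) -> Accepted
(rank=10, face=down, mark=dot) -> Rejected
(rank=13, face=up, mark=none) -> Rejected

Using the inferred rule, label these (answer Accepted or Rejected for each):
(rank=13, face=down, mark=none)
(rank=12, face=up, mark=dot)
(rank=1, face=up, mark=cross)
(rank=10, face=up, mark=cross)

Rejected, Rejected, Accepted, Rejected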